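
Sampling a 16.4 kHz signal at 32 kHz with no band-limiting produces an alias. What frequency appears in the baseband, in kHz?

Nyquist = 32,000/2 = 16,000 Hz; 16,400 Hz exceeds it.
Alias = |16,400 − 1×32,000| = |16,400 − 32,000| = 15,600 Hz = 15.6 kHz.

15.6 kHz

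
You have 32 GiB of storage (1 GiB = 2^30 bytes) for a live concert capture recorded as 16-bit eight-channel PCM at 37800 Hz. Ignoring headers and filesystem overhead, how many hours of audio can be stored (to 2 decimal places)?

15.78 hours

Uncompressed byte rate = 37,800 × 2 × 8 = 604,800 bytes/s.
Capacity = 32 × 1,073,741,824 = 34,359,738,368 bytes.
34,359,738,368 / 604,800 ≈ 56811.74 s → 15.78 hours.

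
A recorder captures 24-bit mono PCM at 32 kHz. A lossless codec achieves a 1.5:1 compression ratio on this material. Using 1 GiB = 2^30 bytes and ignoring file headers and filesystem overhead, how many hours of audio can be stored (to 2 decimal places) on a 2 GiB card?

Uncompressed byte rate = 32,000 × 3 × 1 = 96,000 bytes/s.
After 1.5:1 compression, effective rate ≈ 64000 bytes/s.
Capacity = 2 × 1,073,741,824 = 2,147,483,648 bytes.
2,147,483,648 / effective rate ≈ 33554.43 s → 9.32 hours.

9.32 hours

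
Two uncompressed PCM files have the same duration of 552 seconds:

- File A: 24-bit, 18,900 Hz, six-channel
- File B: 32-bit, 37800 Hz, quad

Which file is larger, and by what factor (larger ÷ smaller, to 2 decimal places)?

File B, by a factor of 1.78

File A: 18,900 × 3 × 6 = 340,200 bytes/s.
File B: 37,800 × 4 × 4 = 604,800 bytes/s.
File B is larger; ratio = 333,849,600 / 187,790,400 = 1.78.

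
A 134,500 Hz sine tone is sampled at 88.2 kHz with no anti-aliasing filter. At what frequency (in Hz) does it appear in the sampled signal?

Nyquist = 88,200/2 = 44,100 Hz; 134,500 Hz exceeds it.
Alias = |134,500 − 2×88,200| = |134,500 − 176,400| = 41,900 Hz.

41,900 Hz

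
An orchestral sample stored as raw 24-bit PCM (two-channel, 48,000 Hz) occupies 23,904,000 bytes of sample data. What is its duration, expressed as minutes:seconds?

Byte rate = 48,000 × 3 × 2 = 288,000 bytes/s.
Duration = 23,904,000 / 288,000 = 83 s.
83 s = 1:23.

1:23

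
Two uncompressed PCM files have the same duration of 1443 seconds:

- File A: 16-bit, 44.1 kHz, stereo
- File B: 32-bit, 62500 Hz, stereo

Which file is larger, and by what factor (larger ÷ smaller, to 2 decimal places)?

File A: 44,100 × 2 × 2 = 176,400 bytes/s.
File B: 62,500 × 4 × 2 = 500,000 bytes/s.
File B is larger; ratio = 721,500,000 / 254,545,200 = 2.83.

File B, by a factor of 2.83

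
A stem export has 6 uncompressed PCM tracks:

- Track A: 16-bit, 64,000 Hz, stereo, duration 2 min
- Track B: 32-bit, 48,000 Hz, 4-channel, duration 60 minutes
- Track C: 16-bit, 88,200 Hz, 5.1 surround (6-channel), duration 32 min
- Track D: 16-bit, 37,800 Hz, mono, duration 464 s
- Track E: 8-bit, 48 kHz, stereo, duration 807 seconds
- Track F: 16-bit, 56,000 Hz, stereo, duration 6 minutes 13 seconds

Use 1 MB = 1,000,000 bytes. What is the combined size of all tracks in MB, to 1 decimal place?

Track A: 2 min = 120 s; 64,000 × 120 × 2 × 2 = 30,720,000 bytes.
Track B: 60 minutes = 3,600 s; 48,000 × 3,600 × 4 × 4 = 2,764,800,000 bytes.
Track C: 32 min = 1,920 s; 88,200 × 1,920 × 2 × 6 = 2,032,128,000 bytes.
Track D: 37,800 × 464 × 2 × 1 = 35,078,400 bytes.
Track E: 48,000 × 807 × 1 × 2 = 77,472,000 bytes.
Track F: 6 minutes 13 seconds = 373 s; 56,000 × 373 × 2 × 2 = 83,552,000 bytes.
Total = 5,023,750,400 bytes = 5023.8 MB.

5023.8 MB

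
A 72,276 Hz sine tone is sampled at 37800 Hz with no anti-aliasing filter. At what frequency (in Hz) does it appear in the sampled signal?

Nyquist = 37,800/2 = 18,900 Hz; 72,276 Hz exceeds it.
Alias = |72,276 − 2×37,800| = |72,276 − 75,600| = 3,324 Hz.

3,324 Hz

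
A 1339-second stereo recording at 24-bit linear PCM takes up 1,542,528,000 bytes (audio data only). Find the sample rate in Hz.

Bytes = sample_rate × seconds × bytes_per_sample × channels.
sample_rate = 1,542,528,000 / (1,339 × 3 × 2) = 1,542,528,000 / 8,034 = 192,000 Hz.

192,000 Hz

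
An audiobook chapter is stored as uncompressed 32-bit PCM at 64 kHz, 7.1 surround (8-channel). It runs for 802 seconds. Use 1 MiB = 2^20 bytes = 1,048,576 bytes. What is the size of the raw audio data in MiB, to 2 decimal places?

Bytes = 64,000 samples/s × 802 s × 4 bytes/sample × 8 ch = 1,642,496,000 bytes.
1,642,496,000 / 1,048,576 = 1566.41 MiB.

1566.41 MiB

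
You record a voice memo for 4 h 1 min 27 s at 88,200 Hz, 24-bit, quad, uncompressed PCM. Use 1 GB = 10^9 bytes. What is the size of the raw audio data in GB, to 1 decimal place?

15.3 GB

Duration = 4 h 1 min 27 s = 14,487 s.
Bytes = 88,200 samples/s × 14,487 s × 3 bytes/sample × 4 ch = 15,333,040,800 bytes.
15,333,040,800 / 1,000,000,000 = 15.3 GB.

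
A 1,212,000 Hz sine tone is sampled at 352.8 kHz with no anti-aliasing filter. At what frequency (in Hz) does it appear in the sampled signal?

Nyquist = 352,800/2 = 176,400 Hz; 1,212,000 Hz exceeds it.
Alias = |1,212,000 − 3×352,800| = |1,212,000 − 1,058,400| = 153,600 Hz.

153,600 Hz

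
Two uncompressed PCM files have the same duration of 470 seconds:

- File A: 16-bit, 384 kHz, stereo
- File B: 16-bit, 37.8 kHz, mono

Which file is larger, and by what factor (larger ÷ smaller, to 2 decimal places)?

File A, by a factor of 20.32

File A: 384,000 × 2 × 2 = 1,536,000 bytes/s.
File B: 37,800 × 2 × 1 = 75,600 bytes/s.
File A is larger; ratio = 721,920,000 / 35,532,000 = 20.32.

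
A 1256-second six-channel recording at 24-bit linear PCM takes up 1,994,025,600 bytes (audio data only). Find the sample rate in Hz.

88,200 Hz

Bytes = sample_rate × seconds × bytes_per_sample × channels.
sample_rate = 1,994,025,600 / (1,256 × 3 × 6) = 1,994,025,600 / 22,608 = 88,200 Hz.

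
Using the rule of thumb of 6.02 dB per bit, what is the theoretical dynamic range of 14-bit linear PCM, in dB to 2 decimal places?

14 × 6.02 = 84.28 dB.

84.28 dB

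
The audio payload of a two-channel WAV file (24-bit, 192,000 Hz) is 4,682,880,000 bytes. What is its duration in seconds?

Byte rate = 192,000 × 3 × 2 = 1,152,000 bytes/s.
Duration = 4,682,880,000 / 1,152,000 = 4,065 s.

4,065 seconds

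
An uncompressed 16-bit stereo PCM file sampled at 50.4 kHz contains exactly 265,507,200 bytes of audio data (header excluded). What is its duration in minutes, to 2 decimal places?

21.95 minutes

Byte rate = 50,400 × 2 × 2 = 201,600 bytes/s.
Duration = 265,507,200 / 201,600 = 1,317 s.
1,317 s / 60 = 21.95 minutes.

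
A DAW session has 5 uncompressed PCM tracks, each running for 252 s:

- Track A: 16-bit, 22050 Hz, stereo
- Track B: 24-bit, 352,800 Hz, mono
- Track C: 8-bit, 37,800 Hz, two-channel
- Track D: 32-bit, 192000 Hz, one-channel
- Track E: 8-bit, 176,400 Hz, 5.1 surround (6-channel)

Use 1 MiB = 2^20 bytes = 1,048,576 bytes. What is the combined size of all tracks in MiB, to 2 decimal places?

Track A: 22,050 × 252 × 2 × 2 = 22,226,400 bytes.
Track B: 352,800 × 252 × 3 × 1 = 266,716,800 bytes.
Track C: 37,800 × 252 × 1 × 2 = 19,051,200 bytes.
Track D: 192,000 × 252 × 4 × 1 = 193,536,000 bytes.
Track E: 176,400 × 252 × 1 × 6 = 266,716,800 bytes.
Total = 768,247,200 bytes = 732.66 MiB.

732.66 MiB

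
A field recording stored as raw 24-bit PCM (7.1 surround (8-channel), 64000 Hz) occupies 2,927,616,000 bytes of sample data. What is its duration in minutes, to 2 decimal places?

31.77 minutes

Byte rate = 64,000 × 3 × 8 = 1,536,000 bytes/s.
Duration = 2,927,616,000 / 1,536,000 = 1,906 s.
1,906 s / 60 = 31.77 minutes.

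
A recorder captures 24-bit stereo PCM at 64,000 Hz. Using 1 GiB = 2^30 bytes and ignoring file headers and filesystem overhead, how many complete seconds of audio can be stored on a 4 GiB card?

Uncompressed byte rate = 64,000 × 3 × 2 = 384,000 bytes/s.
Capacity = 4 × 1,073,741,824 = 4,294,967,296 bytes.
4,294,967,296 / 384,000 ≈ 11184.81 s → 11,184 seconds.

11,184 seconds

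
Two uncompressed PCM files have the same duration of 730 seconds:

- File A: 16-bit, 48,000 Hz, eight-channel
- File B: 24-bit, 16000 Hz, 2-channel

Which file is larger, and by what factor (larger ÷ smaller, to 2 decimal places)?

File A: 48,000 × 2 × 8 = 768,000 bytes/s.
File B: 16,000 × 3 × 2 = 96,000 bytes/s.
File A is larger; ratio = 560,640,000 / 70,080,000 = 8.00.

File A, by a factor of 8.00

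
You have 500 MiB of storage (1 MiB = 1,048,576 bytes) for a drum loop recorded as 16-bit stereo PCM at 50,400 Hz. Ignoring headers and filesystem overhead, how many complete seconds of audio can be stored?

Uncompressed byte rate = 50,400 × 2 × 2 = 201,600 bytes/s.
Capacity = 500 × 1,048,576 = 524,288,000 bytes.
524,288,000 / 201,600 ≈ 2600.63 s → 2,600 seconds.

2,600 seconds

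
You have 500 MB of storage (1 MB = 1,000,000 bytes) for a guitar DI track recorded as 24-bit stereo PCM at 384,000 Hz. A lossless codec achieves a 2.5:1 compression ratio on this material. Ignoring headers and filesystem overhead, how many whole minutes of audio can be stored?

9 minutes

Uncompressed byte rate = 384,000 × 3 × 2 = 2,304,000 bytes/s.
After 2.5:1 compression, effective rate ≈ 921600 bytes/s.
Capacity = 500 × 1,000,000 = 500,000,000 bytes.
500,000,000 / effective rate ≈ 542.53 s → 9 minutes.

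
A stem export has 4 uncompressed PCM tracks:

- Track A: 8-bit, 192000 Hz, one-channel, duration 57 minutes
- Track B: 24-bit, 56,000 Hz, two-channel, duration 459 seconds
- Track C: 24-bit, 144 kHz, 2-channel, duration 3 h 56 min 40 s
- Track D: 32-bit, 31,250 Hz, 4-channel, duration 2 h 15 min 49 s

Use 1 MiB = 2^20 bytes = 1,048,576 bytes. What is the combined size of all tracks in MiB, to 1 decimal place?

16359.5 MiB

Track A: 57 minutes = 3,420 s; 192,000 × 3,420 × 1 × 1 = 656,640,000 bytes.
Track B: 56,000 × 459 × 3 × 2 = 154,224,000 bytes.
Track C: 3 h 56 min 40 s = 14,200 s; 144,000 × 14,200 × 3 × 2 = 12,268,800,000 bytes.
Track D: 2 h 15 min 49 s = 8,149 s; 31,250 × 8,149 × 4 × 4 = 4,074,500,000 bytes.
Total = 17,154,164,000 bytes = 16359.5 MiB.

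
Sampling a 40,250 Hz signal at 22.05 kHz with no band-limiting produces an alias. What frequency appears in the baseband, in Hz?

Nyquist = 22,050/2 = 11,025 Hz; 40,250 Hz exceeds it.
Alias = |40,250 − 2×22,050| = |40,250 − 44,100| = 3,850 Hz.

3,850 Hz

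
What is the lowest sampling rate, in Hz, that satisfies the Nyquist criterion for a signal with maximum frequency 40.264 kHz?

Minimum sample rate = 2 × 40,264 Hz = 80,528 Hz.

80,528 Hz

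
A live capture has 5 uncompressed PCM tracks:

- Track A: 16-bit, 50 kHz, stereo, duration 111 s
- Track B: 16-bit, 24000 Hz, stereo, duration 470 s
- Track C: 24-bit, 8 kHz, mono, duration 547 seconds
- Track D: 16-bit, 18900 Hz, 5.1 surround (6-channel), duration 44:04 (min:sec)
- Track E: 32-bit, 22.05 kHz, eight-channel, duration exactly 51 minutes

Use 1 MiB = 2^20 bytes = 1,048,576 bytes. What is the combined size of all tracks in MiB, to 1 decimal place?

2707.7 MiB

Track A: 50,000 × 111 × 2 × 2 = 22,200,000 bytes.
Track B: 24,000 × 470 × 2 × 2 = 45,120,000 bytes.
Track C: 8,000 × 547 × 3 × 1 = 13,128,000 bytes.
Track D: 44:04 (min:sec) = 2,644 s; 18,900 × 2,644 × 2 × 6 = 599,659,200 bytes.
Track E: exactly 51 minutes = 3,060 s; 22,050 × 3,060 × 4 × 8 = 2,159,136,000 bytes.
Total = 2,839,243,200 bytes = 2707.7 MiB.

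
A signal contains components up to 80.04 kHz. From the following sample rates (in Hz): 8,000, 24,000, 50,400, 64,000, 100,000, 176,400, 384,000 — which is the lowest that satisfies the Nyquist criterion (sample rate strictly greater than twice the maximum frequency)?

Need sample rate > 2 × 80,040 = 160,080 Hz.
Lowest listed rate above 160,080 Hz is 176,400 Hz.

176,400 Hz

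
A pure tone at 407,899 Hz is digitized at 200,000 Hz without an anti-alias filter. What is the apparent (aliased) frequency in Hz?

Nyquist = 200,000/2 = 100,000 Hz; 407,899 Hz exceeds it.
Alias = |407,899 − 2×200,000| = |407,899 − 400,000| = 7,899 Hz.

7,899 Hz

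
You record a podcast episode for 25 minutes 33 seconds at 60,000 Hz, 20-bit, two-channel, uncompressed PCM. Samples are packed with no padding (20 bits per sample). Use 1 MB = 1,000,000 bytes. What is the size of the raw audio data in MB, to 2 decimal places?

459.90 MB

Duration = 25 minutes 33 seconds = 1,533 s.
Bits = 60,000 × 1,533 × 20 × 2 = 3,679,200,000 bits = 459,900,000 bytes.
459,900,000 / 1,000,000 = 459.90 MB.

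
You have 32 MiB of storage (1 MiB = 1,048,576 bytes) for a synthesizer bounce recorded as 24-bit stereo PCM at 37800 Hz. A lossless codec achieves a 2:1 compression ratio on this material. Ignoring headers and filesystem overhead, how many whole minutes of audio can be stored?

Uncompressed byte rate = 37,800 × 3 × 2 = 226,800 bytes/s.
After 2:1 compression, effective rate ≈ 113400 bytes/s.
Capacity = 32 × 1,048,576 = 33,554,432 bytes.
33,554,432 / effective rate ≈ 295.89 s → 4 minutes.

4 minutes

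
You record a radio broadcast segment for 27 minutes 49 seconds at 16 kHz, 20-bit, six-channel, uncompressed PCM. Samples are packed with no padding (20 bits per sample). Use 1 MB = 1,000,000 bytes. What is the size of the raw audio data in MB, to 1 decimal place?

400.6 MB

Duration = 27 minutes 49 seconds = 1,669 s.
Bits = 16,000 × 1,669 × 20 × 6 = 3,204,480,000 bits = 400,560,000 bytes.
400,560,000 / 1,000,000 = 400.6 MB.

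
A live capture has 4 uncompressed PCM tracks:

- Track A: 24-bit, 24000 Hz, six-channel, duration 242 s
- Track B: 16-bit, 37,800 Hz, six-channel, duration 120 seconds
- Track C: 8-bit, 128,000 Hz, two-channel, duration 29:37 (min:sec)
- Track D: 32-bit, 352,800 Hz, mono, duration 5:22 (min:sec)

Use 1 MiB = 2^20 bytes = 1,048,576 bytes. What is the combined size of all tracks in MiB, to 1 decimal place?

1018.8 MiB

Track A: 24,000 × 242 × 3 × 6 = 104,544,000 bytes.
Track B: 37,800 × 120 × 2 × 6 = 54,432,000 bytes.
Track C: 29:37 (min:sec) = 1,777 s; 128,000 × 1,777 × 1 × 2 = 454,912,000 bytes.
Track D: 5:22 (min:sec) = 322 s; 352,800 × 322 × 4 × 1 = 454,406,400 bytes.
Total = 1,068,294,400 bytes = 1018.8 MiB.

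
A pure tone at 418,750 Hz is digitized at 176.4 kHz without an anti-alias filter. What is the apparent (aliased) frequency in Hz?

65,950 Hz

Nyquist = 176,400/2 = 88,200 Hz; 418,750 Hz exceeds it.
Alias = |418,750 − 2×176,400| = |418,750 − 352,800| = 65,950 Hz.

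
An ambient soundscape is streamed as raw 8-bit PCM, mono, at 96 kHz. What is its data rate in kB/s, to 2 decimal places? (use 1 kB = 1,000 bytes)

96.00 kB/s

Bit rate = 96,000 × 8 × 1 = 768,000 bits/s.
768,000 / 8 = 96,000 B/s = 96.00 kB/s.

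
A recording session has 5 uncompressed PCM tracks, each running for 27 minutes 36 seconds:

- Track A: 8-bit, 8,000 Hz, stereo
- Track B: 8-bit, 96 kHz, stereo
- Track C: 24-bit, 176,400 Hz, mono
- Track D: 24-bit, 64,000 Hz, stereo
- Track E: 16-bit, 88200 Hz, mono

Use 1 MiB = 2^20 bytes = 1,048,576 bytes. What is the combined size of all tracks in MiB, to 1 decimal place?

27 minutes 36 seconds = 1,656 s.
Track A: 8,000 × 1,656 × 1 × 2 = 26,496,000 bytes.
Track B: 96,000 × 1,656 × 1 × 2 = 317,952,000 bytes.
Track C: 176,400 × 1,656 × 3 × 1 = 876,355,200 bytes.
Track D: 64,000 × 1,656 × 3 × 2 = 635,904,000 bytes.
Track E: 88,200 × 1,656 × 2 × 1 = 292,118,400 bytes.
Total = 2,148,825,600 bytes = 2049.3 MiB.

2049.3 MiB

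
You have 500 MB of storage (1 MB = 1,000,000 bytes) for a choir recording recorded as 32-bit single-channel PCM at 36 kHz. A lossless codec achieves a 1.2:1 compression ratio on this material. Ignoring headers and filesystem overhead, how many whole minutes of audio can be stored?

69 minutes

Uncompressed byte rate = 36,000 × 4 × 1 = 144,000 bytes/s.
After 1.2:1 compression, effective rate ≈ 120000 bytes/s.
Capacity = 500 × 1,000,000 = 500,000,000 bytes.
500,000,000 / effective rate ≈ 4166.67 s → 69 minutes.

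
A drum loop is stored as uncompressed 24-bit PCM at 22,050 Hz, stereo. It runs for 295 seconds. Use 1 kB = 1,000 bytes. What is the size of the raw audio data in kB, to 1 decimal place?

39028.5 kB

Bytes = 22,050 samples/s × 295 s × 3 bytes/sample × 2 ch = 39,028,500 bytes.
39,028,500 / 1,000 = 39028.5 kB.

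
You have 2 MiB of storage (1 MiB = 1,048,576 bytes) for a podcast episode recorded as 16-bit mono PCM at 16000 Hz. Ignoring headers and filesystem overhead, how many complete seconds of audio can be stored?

65 seconds

Uncompressed byte rate = 16,000 × 2 × 1 = 32,000 bytes/s.
Capacity = 2 × 1,048,576 = 2,097,152 bytes.
2,097,152 / 32,000 ≈ 65.54 s → 65 seconds.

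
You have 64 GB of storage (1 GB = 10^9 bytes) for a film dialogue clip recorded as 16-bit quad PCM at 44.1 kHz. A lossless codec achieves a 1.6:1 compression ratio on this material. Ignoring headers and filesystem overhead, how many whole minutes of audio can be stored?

Uncompressed byte rate = 44,100 × 2 × 4 = 352,800 bytes/s.
After 1.6:1 compression, effective rate ≈ 220500 bytes/s.
Capacity = 64 × 1,000,000,000 = 64,000,000,000 bytes.
64,000,000,000 / effective rate ≈ 290249.43 s → 4,837 minutes.

4,837 minutes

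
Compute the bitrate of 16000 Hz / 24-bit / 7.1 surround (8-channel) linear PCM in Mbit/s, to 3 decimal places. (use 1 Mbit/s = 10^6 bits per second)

Bit rate = 16,000 × 24 × 8 = 3,072,000 bits/s.
= 3.072 Mbit/s.

3.072 Mbit/s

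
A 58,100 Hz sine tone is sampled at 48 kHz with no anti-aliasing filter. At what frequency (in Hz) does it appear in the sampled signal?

Nyquist = 48,000/2 = 24,000 Hz; 58,100 Hz exceeds it.
Alias = |58,100 − 1×48,000| = |58,100 − 48,000| = 10,100 Hz.

10,100 Hz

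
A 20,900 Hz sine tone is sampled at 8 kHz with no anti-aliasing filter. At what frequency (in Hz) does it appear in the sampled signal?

Nyquist = 8,000/2 = 4,000 Hz; 20,900 Hz exceeds it.
Alias = |20,900 − 3×8,000| = |20,900 − 24,000| = 3,100 Hz.

3,100 Hz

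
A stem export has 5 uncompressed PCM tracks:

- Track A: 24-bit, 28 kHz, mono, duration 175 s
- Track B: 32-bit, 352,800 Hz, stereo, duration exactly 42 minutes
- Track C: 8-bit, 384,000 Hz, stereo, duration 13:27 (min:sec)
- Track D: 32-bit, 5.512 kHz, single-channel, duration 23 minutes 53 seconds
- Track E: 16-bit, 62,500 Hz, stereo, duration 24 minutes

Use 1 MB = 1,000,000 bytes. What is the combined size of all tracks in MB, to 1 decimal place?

8138.5 MB

Track A: 28,000 × 175 × 3 × 1 = 14,700,000 bytes.
Track B: exactly 42 minutes = 2,520 s; 352,800 × 2,520 × 4 × 2 = 7,112,448,000 bytes.
Track C: 13:27 (min:sec) = 807 s; 384,000 × 807 × 1 × 2 = 619,776,000 bytes.
Track D: 23 minutes 53 seconds = 1,433 s; 5,512 × 1,433 × 4 × 1 = 31,594,784 bytes.
Track E: 24 minutes = 1,440 s; 62,500 × 1,440 × 2 × 2 = 360,000,000 bytes.
Total = 8,138,518,784 bytes = 8138.5 MB.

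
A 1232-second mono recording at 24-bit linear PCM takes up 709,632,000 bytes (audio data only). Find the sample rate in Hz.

Bytes = sample_rate × seconds × bytes_per_sample × channels.
sample_rate = 709,632,000 / (1,232 × 3 × 1) = 709,632,000 / 3,696 = 192,000 Hz.

192,000 Hz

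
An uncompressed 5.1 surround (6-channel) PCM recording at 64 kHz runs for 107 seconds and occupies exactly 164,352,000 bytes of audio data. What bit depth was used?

32 bits

Bytes per sample = 164,352,000 / (64,000 × 107 × 6) = 164,352,000 / 41,088,000 = 4.
Bit depth = 4 × 8 = 32 bits.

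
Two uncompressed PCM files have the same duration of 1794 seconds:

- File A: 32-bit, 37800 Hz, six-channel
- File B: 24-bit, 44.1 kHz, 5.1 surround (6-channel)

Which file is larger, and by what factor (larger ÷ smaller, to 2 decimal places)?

File A: 37,800 × 4 × 6 = 907,200 bytes/s.
File B: 44,100 × 3 × 6 = 793,800 bytes/s.
File A is larger; ratio = 1,627,516,800 / 1,424,077,200 = 1.14.

File A, by a factor of 1.14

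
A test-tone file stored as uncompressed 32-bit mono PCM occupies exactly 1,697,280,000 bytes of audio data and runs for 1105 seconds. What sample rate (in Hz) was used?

384,000 Hz

Bytes = sample_rate × seconds × bytes_per_sample × channels.
sample_rate = 1,697,280,000 / (1,105 × 4 × 1) = 1,697,280,000 / 4,420 = 384,000 Hz.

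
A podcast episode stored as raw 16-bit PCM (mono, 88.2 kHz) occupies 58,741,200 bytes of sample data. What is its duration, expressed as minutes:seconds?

5:33

Byte rate = 88,200 × 2 × 1 = 176,400 bytes/s.
Duration = 58,741,200 / 176,400 = 333 s.
333 s = 5:33.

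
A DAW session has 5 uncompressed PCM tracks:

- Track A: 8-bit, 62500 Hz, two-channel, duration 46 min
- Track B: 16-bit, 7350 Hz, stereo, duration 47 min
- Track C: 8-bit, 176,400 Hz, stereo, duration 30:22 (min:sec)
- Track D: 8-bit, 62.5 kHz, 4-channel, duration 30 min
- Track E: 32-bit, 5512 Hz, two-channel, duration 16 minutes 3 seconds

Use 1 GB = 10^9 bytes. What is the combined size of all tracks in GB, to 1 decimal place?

1.6 GB

Track A: 46 min = 2,760 s; 62,500 × 2,760 × 1 × 2 = 345,000,000 bytes.
Track B: 47 min = 2,820 s; 7,350 × 2,820 × 2 × 2 = 82,908,000 bytes.
Track C: 30:22 (min:sec) = 1,822 s; 176,400 × 1,822 × 1 × 2 = 642,801,600 bytes.
Track D: 30 min = 1,800 s; 62,500 × 1,800 × 1 × 4 = 450,000,000 bytes.
Track E: 16 minutes 3 seconds = 963 s; 5,512 × 963 × 4 × 2 = 42,464,448 bytes.
Total = 1,563,174,048 bytes = 1.6 GB.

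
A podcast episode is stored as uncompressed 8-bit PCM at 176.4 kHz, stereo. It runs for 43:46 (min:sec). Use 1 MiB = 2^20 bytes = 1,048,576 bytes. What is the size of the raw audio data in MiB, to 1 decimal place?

Duration = 43:46 (min:sec) = 2,626 s.
Bytes = 176,400 samples/s × 2,626 s × 1 bytes/sample × 2 ch = 926,452,800 bytes.
926,452,800 / 1,048,576 = 883.5 MiB.

883.5 MiB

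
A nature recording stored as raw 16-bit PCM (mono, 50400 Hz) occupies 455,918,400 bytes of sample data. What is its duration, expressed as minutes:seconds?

Byte rate = 50,400 × 2 × 1 = 100,800 bytes/s.
Duration = 455,918,400 / 100,800 = 4,523 s.
4,523 s = 75:23.

75:23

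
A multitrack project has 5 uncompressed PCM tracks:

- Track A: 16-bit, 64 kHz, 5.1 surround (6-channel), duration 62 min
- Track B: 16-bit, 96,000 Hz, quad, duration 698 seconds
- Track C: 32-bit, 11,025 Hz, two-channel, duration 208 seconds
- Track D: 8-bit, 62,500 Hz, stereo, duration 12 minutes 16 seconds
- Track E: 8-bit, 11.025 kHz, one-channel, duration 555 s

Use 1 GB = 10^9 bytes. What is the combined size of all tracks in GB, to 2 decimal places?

Track A: 62 min = 3,720 s; 64,000 × 3,720 × 2 × 6 = 2,856,960,000 bytes.
Track B: 96,000 × 698 × 2 × 4 = 536,064,000 bytes.
Track C: 11,025 × 208 × 4 × 2 = 18,345,600 bytes.
Track D: 12 minutes 16 seconds = 736 s; 62,500 × 736 × 1 × 2 = 92,000,000 bytes.
Track E: 11,025 × 555 × 1 × 1 = 6,118,875 bytes.
Total = 3,509,488,475 bytes = 3.51 GB.

3.51 GB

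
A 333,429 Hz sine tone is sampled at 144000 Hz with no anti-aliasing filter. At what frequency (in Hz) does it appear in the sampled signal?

45,429 Hz

Nyquist = 144,000/2 = 72,000 Hz; 333,429 Hz exceeds it.
Alias = |333,429 − 2×144,000| = |333,429 − 288,000| = 45,429 Hz.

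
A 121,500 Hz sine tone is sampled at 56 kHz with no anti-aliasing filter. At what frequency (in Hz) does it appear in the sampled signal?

Nyquist = 56,000/2 = 28,000 Hz; 121,500 Hz exceeds it.
Alias = |121,500 − 2×56,000| = |121,500 − 112,000| = 9,500 Hz.

9,500 Hz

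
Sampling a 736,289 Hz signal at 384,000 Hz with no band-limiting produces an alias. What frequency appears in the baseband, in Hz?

31,711 Hz

Nyquist = 384,000/2 = 192,000 Hz; 736,289 Hz exceeds it.
Alias = |736,289 − 2×384,000| = |736,289 − 768,000| = 31,711 Hz.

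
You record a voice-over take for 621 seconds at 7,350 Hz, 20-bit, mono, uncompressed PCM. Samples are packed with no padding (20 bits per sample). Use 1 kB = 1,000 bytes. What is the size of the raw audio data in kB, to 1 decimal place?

Bits = 7,350 × 621 × 20 × 1 = 91,287,000 bits = 11,410,875 bytes.
11,410,875 / 1,000 = 11410.9 kB.

11410.9 kB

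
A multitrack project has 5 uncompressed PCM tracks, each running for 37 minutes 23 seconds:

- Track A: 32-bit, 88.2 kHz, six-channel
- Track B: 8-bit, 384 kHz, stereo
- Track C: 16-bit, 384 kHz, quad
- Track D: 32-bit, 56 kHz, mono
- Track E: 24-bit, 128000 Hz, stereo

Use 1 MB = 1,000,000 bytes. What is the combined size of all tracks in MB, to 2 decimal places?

37 minutes 23 seconds = 2,243 s.
Track A: 88,200 × 2,243 × 4 × 6 = 4,747,982,400 bytes.
Track B: 384,000 × 2,243 × 1 × 2 = 1,722,624,000 bytes.
Track C: 384,000 × 2,243 × 2 × 4 = 6,890,496,000 bytes.
Track D: 56,000 × 2,243 × 4 × 1 = 502,432,000 bytes.
Track E: 128,000 × 2,243 × 3 × 2 = 1,722,624,000 bytes.
Total = 15,586,158,400 bytes = 15586.16 MB.

15586.16 MB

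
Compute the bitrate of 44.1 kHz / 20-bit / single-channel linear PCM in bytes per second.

110,250 bytes/s

Bit rate = 44,100 × 20 × 1 = 882,000 bits/s.
882,000 / 8 = 110,250 bytes/s.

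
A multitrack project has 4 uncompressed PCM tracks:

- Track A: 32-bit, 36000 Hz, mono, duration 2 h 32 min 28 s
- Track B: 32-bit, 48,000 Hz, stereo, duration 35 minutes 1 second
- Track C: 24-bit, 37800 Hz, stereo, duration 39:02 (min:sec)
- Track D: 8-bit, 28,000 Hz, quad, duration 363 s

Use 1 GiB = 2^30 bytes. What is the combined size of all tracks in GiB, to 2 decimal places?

2.51 GiB

Track A: 2 h 32 min 28 s = 9,148 s; 36,000 × 9,148 × 4 × 1 = 1,317,312,000 bytes.
Track B: 35 minutes 1 second = 2,101 s; 48,000 × 2,101 × 4 × 2 = 806,784,000 bytes.
Track C: 39:02 (min:sec) = 2,342 s; 37,800 × 2,342 × 3 × 2 = 531,165,600 bytes.
Track D: 28,000 × 363 × 1 × 4 = 40,656,000 bytes.
Total = 2,695,917,600 bytes = 2.51 GiB.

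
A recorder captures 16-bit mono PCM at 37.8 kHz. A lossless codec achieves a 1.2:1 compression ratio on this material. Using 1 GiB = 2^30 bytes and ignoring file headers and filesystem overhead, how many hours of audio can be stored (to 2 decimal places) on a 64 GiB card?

Uncompressed byte rate = 37,800 × 2 × 1 = 75,600 bytes/s.
After 1.2:1 compression, effective rate ≈ 63000 bytes/s.
Capacity = 64 × 1,073,741,824 = 68,719,476,736 bytes.
68,719,476,736 / effective rate ≈ 1090785.35 s → 303.00 hours.

303.00 hours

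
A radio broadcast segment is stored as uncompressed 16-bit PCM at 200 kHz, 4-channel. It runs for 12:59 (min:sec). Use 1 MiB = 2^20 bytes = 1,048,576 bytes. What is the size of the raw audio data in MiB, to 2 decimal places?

Duration = 12:59 (min:sec) = 779 s.
Bytes = 200,000 samples/s × 779 s × 2 bytes/sample × 4 ch = 1,246,400,000 bytes.
1,246,400,000 / 1,048,576 = 1188.66 MiB.

1188.66 MiB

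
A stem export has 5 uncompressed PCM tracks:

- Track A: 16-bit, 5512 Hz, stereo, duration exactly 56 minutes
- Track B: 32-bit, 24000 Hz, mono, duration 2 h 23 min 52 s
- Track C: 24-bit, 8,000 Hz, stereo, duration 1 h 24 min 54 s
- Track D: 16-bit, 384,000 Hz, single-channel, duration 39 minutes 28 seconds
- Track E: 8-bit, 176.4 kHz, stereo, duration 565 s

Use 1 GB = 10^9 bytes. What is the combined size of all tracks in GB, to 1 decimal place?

3.2 GB

Track A: exactly 56 minutes = 3,360 s; 5,512 × 3,360 × 2 × 2 = 74,081,280 bytes.
Track B: 2 h 23 min 52 s = 8,632 s; 24,000 × 8,632 × 4 × 1 = 828,672,000 bytes.
Track C: 1 h 24 min 54 s = 5,094 s; 8,000 × 5,094 × 3 × 2 = 244,512,000 bytes.
Track D: 39 minutes 28 seconds = 2,368 s; 384,000 × 2,368 × 2 × 1 = 1,818,624,000 bytes.
Track E: 176,400 × 565 × 1 × 2 = 199,332,000 bytes.
Total = 3,165,221,280 bytes = 3.2 GB.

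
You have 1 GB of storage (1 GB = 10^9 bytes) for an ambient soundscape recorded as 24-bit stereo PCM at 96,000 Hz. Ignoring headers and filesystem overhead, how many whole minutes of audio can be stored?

28 minutes

Uncompressed byte rate = 96,000 × 3 × 2 = 576,000 bytes/s.
Capacity = 1 × 1,000,000,000 = 1,000,000,000 bytes.
1,000,000,000 / 576,000 ≈ 1736.11 s → 28 minutes.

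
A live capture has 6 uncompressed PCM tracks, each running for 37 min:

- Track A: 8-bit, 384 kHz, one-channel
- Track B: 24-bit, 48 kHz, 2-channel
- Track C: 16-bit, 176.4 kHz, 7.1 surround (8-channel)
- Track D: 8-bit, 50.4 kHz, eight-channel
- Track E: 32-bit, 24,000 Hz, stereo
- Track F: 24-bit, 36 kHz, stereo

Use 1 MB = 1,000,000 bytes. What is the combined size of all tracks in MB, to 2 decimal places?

9558.43 MB

37 min = 2,220 s.
Track A: 384,000 × 2,220 × 1 × 1 = 852,480,000 bytes.
Track B: 48,000 × 2,220 × 3 × 2 = 639,360,000 bytes.
Track C: 176,400 × 2,220 × 2 × 8 = 6,265,728,000 bytes.
Track D: 50,400 × 2,220 × 1 × 8 = 895,104,000 bytes.
Track E: 24,000 × 2,220 × 4 × 2 = 426,240,000 bytes.
Track F: 36,000 × 2,220 × 3 × 2 = 479,520,000 bytes.
Total = 9,558,432,000 bytes = 9558.43 MB.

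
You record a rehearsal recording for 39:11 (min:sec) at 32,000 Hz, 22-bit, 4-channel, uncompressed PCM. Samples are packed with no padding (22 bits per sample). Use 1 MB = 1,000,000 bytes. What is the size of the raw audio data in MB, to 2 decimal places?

827.55 MB

Duration = 39:11 (min:sec) = 2,351 s.
Bits = 32,000 × 2,351 × 22 × 4 = 6,620,416,000 bits = 827,552,000 bytes.
827,552,000 / 1,000,000 = 827.55 MB.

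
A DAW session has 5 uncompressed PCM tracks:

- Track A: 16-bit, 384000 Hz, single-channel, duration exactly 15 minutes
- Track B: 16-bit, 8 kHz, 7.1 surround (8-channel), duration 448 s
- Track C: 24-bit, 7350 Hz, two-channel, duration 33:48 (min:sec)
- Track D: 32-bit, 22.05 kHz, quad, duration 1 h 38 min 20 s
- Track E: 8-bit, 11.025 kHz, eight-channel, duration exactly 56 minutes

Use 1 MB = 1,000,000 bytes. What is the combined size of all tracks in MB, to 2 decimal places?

3215.85 MB

Track A: exactly 15 minutes = 900 s; 384,000 × 900 × 2 × 1 = 691,200,000 bytes.
Track B: 8,000 × 448 × 2 × 8 = 57,344,000 bytes.
Track C: 33:48 (min:sec) = 2,028 s; 7,350 × 2,028 × 3 × 2 = 89,434,800 bytes.
Track D: 1 h 38 min 20 s = 5,900 s; 22,050 × 5,900 × 4 × 4 = 2,081,520,000 bytes.
Track E: exactly 56 minutes = 3,360 s; 11,025 × 3,360 × 1 × 8 = 296,352,000 bytes.
Total = 3,215,850,800 bytes = 3215.85 MB.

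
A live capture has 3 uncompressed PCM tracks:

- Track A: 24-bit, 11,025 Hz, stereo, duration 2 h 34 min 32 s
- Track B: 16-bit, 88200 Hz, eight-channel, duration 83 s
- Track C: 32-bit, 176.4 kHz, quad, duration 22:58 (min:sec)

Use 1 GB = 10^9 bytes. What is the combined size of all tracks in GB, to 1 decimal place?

4.6 GB

Track A: 2 h 34 min 32 s = 9,272 s; 11,025 × 9,272 × 3 × 2 = 613,342,800 bytes.
Track B: 88,200 × 83 × 2 × 8 = 117,129,600 bytes.
Track C: 22:58 (min:sec) = 1,378 s; 176,400 × 1,378 × 4 × 4 = 3,889,267,200 bytes.
Total = 4,619,739,600 bytes = 4.6 GB.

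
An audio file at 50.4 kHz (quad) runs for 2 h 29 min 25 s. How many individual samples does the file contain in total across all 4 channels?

1,807,344,000 samples

2 h 29 min 25 s = 8,965 s.
50,400 × 8,965 s × 4 ch = 1,807,344,000 samples.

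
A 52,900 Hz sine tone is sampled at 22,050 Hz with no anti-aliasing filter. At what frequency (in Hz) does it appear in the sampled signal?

8,800 Hz

Nyquist = 22,050/2 = 11,025 Hz; 52,900 Hz exceeds it.
Alias = |52,900 − 2×22,050| = |52,900 − 44,100| = 8,800 Hz.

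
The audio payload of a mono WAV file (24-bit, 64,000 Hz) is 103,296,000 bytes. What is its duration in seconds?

Byte rate = 64,000 × 3 × 1 = 192,000 bytes/s.
Duration = 103,296,000 / 192,000 = 538 s.

538 seconds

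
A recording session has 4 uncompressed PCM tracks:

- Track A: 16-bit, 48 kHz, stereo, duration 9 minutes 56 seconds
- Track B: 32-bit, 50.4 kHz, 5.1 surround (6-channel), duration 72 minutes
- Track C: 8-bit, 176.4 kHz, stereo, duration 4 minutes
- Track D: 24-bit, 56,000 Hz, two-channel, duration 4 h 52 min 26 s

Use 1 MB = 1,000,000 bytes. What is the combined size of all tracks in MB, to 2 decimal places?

Track A: 9 minutes 56 seconds = 596 s; 48,000 × 596 × 2 × 2 = 114,432,000 bytes.
Track B: 72 minutes = 4,320 s; 50,400 × 4,320 × 4 × 6 = 5,225,472,000 bytes.
Track C: 4 minutes = 240 s; 176,400 × 240 × 1 × 2 = 84,672,000 bytes.
Track D: 4 h 52 min 26 s = 17,546 s; 56,000 × 17,546 × 3 × 2 = 5,895,456,000 bytes.
Total = 11,320,032,000 bytes = 11320.03 MB.

11320.03 MB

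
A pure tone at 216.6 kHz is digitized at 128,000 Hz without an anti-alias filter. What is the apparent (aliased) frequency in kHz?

39.4 kHz

Nyquist = 128,000/2 = 64,000 Hz; 216,600 Hz exceeds it.
Alias = |216,600 − 2×128,000| = |216,600 − 256,000| = 39,400 Hz = 39.4 kHz.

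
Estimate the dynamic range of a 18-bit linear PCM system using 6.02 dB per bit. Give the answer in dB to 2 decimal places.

108.36 dB

18 × 6.02 = 108.36 dB.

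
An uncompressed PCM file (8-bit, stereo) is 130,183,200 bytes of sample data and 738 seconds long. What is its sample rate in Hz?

Bytes = sample_rate × seconds × bytes_per_sample × channels.
sample_rate = 130,183,200 / (738 × 1 × 2) = 130,183,200 / 1,476 = 88,200 Hz.

88,200 Hz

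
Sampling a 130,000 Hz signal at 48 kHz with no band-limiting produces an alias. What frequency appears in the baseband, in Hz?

14,000 Hz

Nyquist = 48,000/2 = 24,000 Hz; 130,000 Hz exceeds it.
Alias = |130,000 − 3×48,000| = |130,000 − 144,000| = 14,000 Hz.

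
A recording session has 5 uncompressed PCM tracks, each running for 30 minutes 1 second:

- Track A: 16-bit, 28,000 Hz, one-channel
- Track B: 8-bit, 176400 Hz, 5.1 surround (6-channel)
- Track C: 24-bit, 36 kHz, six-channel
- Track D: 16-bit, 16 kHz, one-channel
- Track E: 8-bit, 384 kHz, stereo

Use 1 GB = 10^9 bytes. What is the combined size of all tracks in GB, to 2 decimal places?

4.61 GB

30 minutes 1 second = 1,801 s.
Track A: 28,000 × 1,801 × 2 × 1 = 100,856,000 bytes.
Track B: 176,400 × 1,801 × 1 × 6 = 1,906,178,400 bytes.
Track C: 36,000 × 1,801 × 3 × 6 = 1,167,048,000 bytes.
Track D: 16,000 × 1,801 × 2 × 1 = 57,632,000 bytes.
Track E: 384,000 × 1,801 × 1 × 2 = 1,383,168,000 bytes.
Total = 4,614,882,400 bytes = 4.61 GB.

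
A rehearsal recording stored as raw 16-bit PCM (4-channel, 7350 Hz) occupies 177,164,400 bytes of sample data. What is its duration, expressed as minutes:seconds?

Byte rate = 7,350 × 2 × 4 = 58,800 bytes/s.
Duration = 177,164,400 / 58,800 = 3,013 s.
3,013 s = 50:13.

50:13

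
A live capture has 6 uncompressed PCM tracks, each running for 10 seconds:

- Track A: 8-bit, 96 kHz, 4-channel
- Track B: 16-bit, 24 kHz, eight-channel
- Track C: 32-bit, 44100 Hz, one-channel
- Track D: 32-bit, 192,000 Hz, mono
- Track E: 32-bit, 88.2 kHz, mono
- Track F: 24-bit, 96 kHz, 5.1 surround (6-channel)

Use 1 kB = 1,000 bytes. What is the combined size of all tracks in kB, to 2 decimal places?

37932.00 kB

Track A: 96,000 × 10 × 1 × 4 = 3,840,000 bytes.
Track B: 24,000 × 10 × 2 × 8 = 3,840,000 bytes.
Track C: 44,100 × 10 × 4 × 1 = 1,764,000 bytes.
Track D: 192,000 × 10 × 4 × 1 = 7,680,000 bytes.
Track E: 88,200 × 10 × 4 × 1 = 3,528,000 bytes.
Track F: 96,000 × 10 × 3 × 6 = 17,280,000 bytes.
Total = 37,932,000 bytes = 37932.00 kB.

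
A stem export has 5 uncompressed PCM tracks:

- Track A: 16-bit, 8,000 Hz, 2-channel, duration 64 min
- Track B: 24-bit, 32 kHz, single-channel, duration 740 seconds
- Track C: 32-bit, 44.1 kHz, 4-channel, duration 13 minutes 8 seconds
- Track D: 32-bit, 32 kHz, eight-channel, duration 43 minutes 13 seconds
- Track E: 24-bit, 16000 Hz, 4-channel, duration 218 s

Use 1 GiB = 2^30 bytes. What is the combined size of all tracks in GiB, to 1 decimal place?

Track A: 64 min = 3,840 s; 8,000 × 3,840 × 2 × 2 = 122,880,000 bytes.
Track B: 32,000 × 740 × 3 × 1 = 71,040,000 bytes.
Track C: 13 minutes 8 seconds = 788 s; 44,100 × 788 × 4 × 4 = 556,012,800 bytes.
Track D: 43 minutes 13 seconds = 2,593 s; 32,000 × 2,593 × 4 × 8 = 2,655,232,000 bytes.
Track E: 16,000 × 218 × 3 × 4 = 41,856,000 bytes.
Total = 3,447,020,800 bytes = 3.2 GiB.

3.2 GiB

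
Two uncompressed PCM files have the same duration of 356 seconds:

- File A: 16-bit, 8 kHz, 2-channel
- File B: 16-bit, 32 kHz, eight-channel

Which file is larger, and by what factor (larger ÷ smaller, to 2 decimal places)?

File B, by a factor of 16.00

File A: 8,000 × 2 × 2 = 32,000 bytes/s.
File B: 32,000 × 2 × 8 = 512,000 bytes/s.
File B is larger; ratio = 182,272,000 / 11,392,000 = 16.00.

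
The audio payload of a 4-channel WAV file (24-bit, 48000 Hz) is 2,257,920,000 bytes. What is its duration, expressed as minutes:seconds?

Byte rate = 48,000 × 3 × 4 = 576,000 bytes/s.
Duration = 2,257,920,000 / 576,000 = 3,920 s.
3,920 s = 65:20.

65:20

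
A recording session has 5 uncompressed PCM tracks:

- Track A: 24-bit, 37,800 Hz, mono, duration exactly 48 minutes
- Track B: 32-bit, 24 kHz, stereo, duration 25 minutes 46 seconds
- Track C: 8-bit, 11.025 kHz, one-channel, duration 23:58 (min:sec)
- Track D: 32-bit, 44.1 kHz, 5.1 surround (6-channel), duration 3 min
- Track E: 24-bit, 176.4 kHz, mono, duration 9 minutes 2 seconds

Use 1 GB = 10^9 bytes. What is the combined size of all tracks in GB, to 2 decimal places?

Track A: exactly 48 minutes = 2,880 s; 37,800 × 2,880 × 3 × 1 = 326,592,000 bytes.
Track B: 25 minutes 46 seconds = 1,546 s; 24,000 × 1,546 × 4 × 2 = 296,832,000 bytes.
Track C: 23:58 (min:sec) = 1,438 s; 11,025 × 1,438 × 1 × 1 = 15,853,950 bytes.
Track D: 3 min = 180 s; 44,100 × 180 × 4 × 6 = 190,512,000 bytes.
Track E: 9 minutes 2 seconds = 542 s; 176,400 × 542 × 3 × 1 = 286,826,400 bytes.
Total = 1,116,616,350 bytes = 1.12 GB.

1.12 GB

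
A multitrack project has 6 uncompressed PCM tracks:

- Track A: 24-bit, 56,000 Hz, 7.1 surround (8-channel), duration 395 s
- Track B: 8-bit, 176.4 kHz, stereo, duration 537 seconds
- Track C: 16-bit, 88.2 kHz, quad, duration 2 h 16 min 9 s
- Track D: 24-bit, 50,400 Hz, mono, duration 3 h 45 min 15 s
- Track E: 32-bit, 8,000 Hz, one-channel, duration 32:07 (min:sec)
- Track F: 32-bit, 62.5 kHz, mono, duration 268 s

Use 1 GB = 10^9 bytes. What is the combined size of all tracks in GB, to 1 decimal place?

8.7 GB

Track A: 56,000 × 395 × 3 × 8 = 530,880,000 bytes.
Track B: 176,400 × 537 × 1 × 2 = 189,453,600 bytes.
Track C: 2 h 16 min 9 s = 8,169 s; 88,200 × 8,169 × 2 × 4 = 5,764,046,400 bytes.
Track D: 3 h 45 min 15 s = 13,515 s; 50,400 × 13,515 × 3 × 1 = 2,043,468,000 bytes.
Track E: 32:07 (min:sec) = 1,927 s; 8,000 × 1,927 × 4 × 1 = 61,664,000 bytes.
Track F: 62,500 × 268 × 4 × 1 = 67,000,000 bytes.
Total = 8,656,512,000 bytes = 8.7 GB.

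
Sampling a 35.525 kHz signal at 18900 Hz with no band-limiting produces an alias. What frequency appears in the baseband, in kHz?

2.275 kHz

Nyquist = 18,900/2 = 9,450 Hz; 35,525 Hz exceeds it.
Alias = |35,525 − 2×18,900| = |35,525 − 37,800| = 2,275 Hz = 2.275 kHz.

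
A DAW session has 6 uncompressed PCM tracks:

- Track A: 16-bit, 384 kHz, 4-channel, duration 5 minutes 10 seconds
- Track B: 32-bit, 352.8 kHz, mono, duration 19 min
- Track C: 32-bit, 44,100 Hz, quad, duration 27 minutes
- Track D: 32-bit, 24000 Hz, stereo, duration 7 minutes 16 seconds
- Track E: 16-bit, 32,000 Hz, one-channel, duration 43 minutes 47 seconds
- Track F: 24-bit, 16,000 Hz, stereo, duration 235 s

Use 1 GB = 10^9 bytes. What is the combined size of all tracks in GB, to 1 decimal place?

4.0 GB

Track A: 5 minutes 10 seconds = 310 s; 384,000 × 310 × 2 × 4 = 952,320,000 bytes.
Track B: 19 min = 1,140 s; 352,800 × 1,140 × 4 × 1 = 1,608,768,000 bytes.
Track C: 27 minutes = 1,620 s; 44,100 × 1,620 × 4 × 4 = 1,143,072,000 bytes.
Track D: 7 minutes 16 seconds = 436 s; 24,000 × 436 × 4 × 2 = 83,712,000 bytes.
Track E: 43 minutes 47 seconds = 2,627 s; 32,000 × 2,627 × 2 × 1 = 168,128,000 bytes.
Track F: 16,000 × 235 × 3 × 2 = 22,560,000 bytes.
Total = 3,978,560,000 bytes = 4.0 GB.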